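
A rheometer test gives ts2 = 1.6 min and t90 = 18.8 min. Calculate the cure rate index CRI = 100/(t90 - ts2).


CRI = 100 / (t90 - ts2)
= 100 / (18.8 - 1.6)
= 100 / 17.2
= 5.81 min^-1

5.81 min^-1


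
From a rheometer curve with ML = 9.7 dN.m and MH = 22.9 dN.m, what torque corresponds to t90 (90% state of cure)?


M90 = ML + 0.9 * (MH - ML)
M90 = 9.7 + 0.9 * (22.9 - 9.7)
M90 = 9.7 + 0.9 * 13.2
M90 = 21.58 dN.m

21.58 dN.m


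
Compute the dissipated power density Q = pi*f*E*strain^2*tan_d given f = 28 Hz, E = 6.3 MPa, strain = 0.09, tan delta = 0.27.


Q = pi * f * E * strain^2 * tan_d
= pi * 28 * 6.3 * 0.09^2 * 0.27
= pi * 28 * 6.3 * 0.0081 * 0.27
= 1.2120

Q = 1.2120


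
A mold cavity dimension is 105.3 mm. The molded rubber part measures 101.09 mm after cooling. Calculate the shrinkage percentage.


Shrinkage = (mold - part) / mold * 100
= (105.3 - 101.09) / 105.3 * 100
= 4.21 / 105.3 * 100
= 4.0%

4.0%


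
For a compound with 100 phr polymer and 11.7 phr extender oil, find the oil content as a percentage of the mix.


Oil % = oil / (100 + oil) * 100
= 11.7 / (100 + 11.7) * 100
= 11.7 / 111.7 * 100
= 10.47%

10.47%


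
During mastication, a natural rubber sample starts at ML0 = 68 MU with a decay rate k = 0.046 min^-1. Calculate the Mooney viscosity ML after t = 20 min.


ML = ML0 * exp(-k * t)
ML = 68 * exp(-0.046 * 20)
ML = 68 * 0.3985
ML = 27.1 MU

27.1 MU


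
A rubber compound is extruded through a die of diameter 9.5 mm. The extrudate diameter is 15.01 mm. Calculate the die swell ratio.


Die swell ratio = D_extrudate / D_die
= 15.01 / 9.5
= 1.58

Die swell = 1.58


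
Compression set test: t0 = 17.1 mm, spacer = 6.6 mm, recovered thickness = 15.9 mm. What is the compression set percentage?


CS = (t0 - recovered) / (t0 - ts) * 100
= (17.1 - 15.9) / (17.1 - 6.6) * 100
= 1.2 / 10.5 * 100
= 11.4%

11.4%


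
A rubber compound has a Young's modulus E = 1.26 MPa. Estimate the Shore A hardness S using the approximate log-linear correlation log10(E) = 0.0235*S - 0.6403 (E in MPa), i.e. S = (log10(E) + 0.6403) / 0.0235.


log10(E) = 0.0235*S - 0.6403  =>  S = (log10(E) + 0.6403) / 0.0235
log10(1.26) = 0.100371
S = (0.100371 + 0.6403) / 0.0235 = 0.740671 / 0.0235
S = 31.5

Shore A = 31.5


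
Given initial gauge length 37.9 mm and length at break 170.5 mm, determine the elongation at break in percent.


Elongation = (Lf - L0) / L0 * 100
= (170.5 - 37.9) / 37.9 * 100
= 132.6 / 37.9 * 100
= 349.9%

349.9%


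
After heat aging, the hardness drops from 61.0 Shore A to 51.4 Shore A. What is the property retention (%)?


Retention = aged / original * 100
= 51.4 / 61.0 * 100
= 84.3%

84.3%


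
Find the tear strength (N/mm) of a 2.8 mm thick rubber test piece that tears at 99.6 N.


Tear strength = force / thickness
= 99.6 / 2.8
= 35.57 N/mm

35.57 N/mm


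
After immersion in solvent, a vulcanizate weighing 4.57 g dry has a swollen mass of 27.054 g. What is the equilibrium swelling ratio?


Q = W_swollen / W_dry
Q = 27.054 / 4.57
Q = 5.92

Q = 5.92


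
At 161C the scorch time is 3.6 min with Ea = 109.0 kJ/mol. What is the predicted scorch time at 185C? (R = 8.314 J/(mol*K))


Convert temperatures: T1 = 161 + 273.15 = 434.15 K, T2 = 185 + 273.15 = 458.15 K
ts2_new = 3.6 * exp(109000 / 8.314 * (1/458.15 - 1/434.15))
1/T2 - 1/T1 = -1.2066e-04
ts2_new = 0.74 min

0.74 min


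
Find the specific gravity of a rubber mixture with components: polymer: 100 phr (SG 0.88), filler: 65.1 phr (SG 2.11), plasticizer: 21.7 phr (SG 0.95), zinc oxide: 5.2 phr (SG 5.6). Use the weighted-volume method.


Sum of weights = 192.0
Volume contributions:
  polymer: 100/0.88 = 113.6364
  filler: 65.1/2.11 = 30.8531
  plasticizer: 21.7/0.95 = 22.8421
  zinc oxide: 5.2/5.6 = 0.9286
Sum of volumes = 168.2601
SG = 192.0 / 168.2601 = 1.141

SG = 1.141


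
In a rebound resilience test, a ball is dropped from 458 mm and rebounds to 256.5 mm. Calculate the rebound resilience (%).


Resilience = h_rebound / h_drop * 100
= 256.5 / 458 * 100
= 56.0%

56.0%


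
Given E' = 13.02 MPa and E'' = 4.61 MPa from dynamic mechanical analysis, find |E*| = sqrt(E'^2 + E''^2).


|E*| = sqrt(E'^2 + E''^2)
= sqrt(13.02^2 + 4.61^2)
= sqrt(169.5204 + 21.2521)
= 13.812 MPa

13.812 MPa


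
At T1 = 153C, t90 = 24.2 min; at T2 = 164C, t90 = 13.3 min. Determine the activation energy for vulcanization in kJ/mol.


T1 = 426.15 K, T2 = 437.15 K
1/T1 - 1/T2 = 5.9047e-05
ln(t1/t2) = ln(24.2/13.3) = 0.5986
Ea = 8.314 * 0.5986 / 5.9047e-05 = 84282.7603 J/mol
Ea = 84.28 kJ/mol

84.28 kJ/mol


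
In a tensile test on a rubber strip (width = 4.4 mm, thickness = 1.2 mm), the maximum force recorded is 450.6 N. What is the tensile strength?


Area = width * thickness = 4.4 * 1.2 = 5.28 mm^2
TS = force / area = 450.6 / 5.28 = 85.34 MPa

85.34 MPa


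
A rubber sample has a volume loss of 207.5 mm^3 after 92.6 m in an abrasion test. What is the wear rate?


Rate = volume_loss / distance
= 207.5 / 92.6
= 2.241 mm^3/m

2.241 mm^3/m


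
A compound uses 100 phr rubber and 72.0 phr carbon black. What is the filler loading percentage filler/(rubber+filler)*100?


Filler % = filler / (rubber + filler) * 100
= 72.0 / (100 + 72.0) * 100
= 72.0 / 172.0 * 100
= 41.86%

41.86%


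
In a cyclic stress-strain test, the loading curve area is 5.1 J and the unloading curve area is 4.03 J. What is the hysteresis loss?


Hysteresis loss = loading - unloading
= 5.1 - 4.03
= 1.07 J

1.07 J


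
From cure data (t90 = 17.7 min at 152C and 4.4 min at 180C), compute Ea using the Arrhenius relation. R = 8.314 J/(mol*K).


T1 = 425.15 K, T2 = 453.15 K
1/T1 - 1/T2 = 1.4534e-04
ln(t1/t2) = ln(17.7/4.4) = 1.3920
Ea = 8.314 * 1.3920 / 1.4534e-04 = 79627.4747 J/mol
Ea = 79.63 kJ/mol

79.63 kJ/mol


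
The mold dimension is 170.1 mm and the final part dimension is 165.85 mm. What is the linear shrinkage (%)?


Shrinkage = (mold - part) / mold * 100
= (170.1 - 165.85) / 170.1 * 100
= 4.25 / 170.1 * 100
= 2.5%

2.5%


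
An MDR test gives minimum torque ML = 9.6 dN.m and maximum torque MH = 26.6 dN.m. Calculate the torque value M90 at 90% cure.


M90 = ML + 0.9 * (MH - ML)
M90 = 9.6 + 0.9 * (26.6 - 9.6)
M90 = 9.6 + 0.9 * 17.0
M90 = 24.9 dN.m

24.9 dN.m


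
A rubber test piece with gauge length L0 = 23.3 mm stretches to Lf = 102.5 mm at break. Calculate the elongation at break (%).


Elongation = (Lf - L0) / L0 * 100
= (102.5 - 23.3) / 23.3 * 100
= 79.2 / 23.3 * 100
= 339.9%

339.9%


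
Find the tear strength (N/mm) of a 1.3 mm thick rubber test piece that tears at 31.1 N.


Tear strength = force / thickness
= 31.1 / 1.3
= 23.92 N/mm

23.92 N/mm


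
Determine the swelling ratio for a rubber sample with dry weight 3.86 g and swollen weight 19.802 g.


Q = W_swollen / W_dry
Q = 19.802 / 3.86
Q = 5.13

Q = 5.13


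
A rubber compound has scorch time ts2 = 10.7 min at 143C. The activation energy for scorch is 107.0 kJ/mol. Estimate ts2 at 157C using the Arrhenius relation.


Convert temperatures: T1 = 143 + 273.15 = 416.15 K, T2 = 157 + 273.15 = 430.15 K
ts2_new = 10.7 * exp(107000 / 8.314 * (1/430.15 - 1/416.15))
1/T2 - 1/T1 = -7.8209e-05
ts2_new = 3.91 min

3.91 min


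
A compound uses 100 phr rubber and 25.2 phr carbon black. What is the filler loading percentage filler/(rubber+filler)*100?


Filler % = filler / (rubber + filler) * 100
= 25.2 / (100 + 25.2) * 100
= 25.2 / 125.2 * 100
= 20.13%

20.13%


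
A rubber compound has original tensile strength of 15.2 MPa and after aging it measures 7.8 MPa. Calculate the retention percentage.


Retention = aged / original * 100
= 7.8 / 15.2 * 100
= 51.3%

51.3%


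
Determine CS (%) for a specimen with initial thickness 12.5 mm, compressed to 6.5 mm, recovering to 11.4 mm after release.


CS = (t0 - recovered) / (t0 - ts) * 100
= (12.5 - 11.4) / (12.5 - 6.5) * 100
= 1.1 / 6.0 * 100
= 18.3%

18.3%


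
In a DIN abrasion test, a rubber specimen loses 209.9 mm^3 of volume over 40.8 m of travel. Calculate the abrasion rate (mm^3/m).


Rate = volume_loss / distance
= 209.9 / 40.8
= 5.145 mm^3/m

5.145 mm^3/m


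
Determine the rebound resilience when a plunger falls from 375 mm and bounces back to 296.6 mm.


Resilience = h_rebound / h_drop * 100
= 296.6 / 375 * 100
= 79.1%

79.1%


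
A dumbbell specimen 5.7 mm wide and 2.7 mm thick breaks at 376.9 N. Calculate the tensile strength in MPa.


Area = width * thickness = 5.7 * 2.7 = 15.39 mm^2
TS = force / area = 376.9 / 15.39 = 24.49 MPa

24.49 MPa


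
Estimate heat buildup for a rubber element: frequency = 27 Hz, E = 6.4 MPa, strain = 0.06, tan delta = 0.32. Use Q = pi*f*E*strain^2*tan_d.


Q = pi * f * E * strain^2 * tan_d
= pi * 27 * 6.4 * 0.06^2 * 0.32
= pi * 27 * 6.4 * 0.0036 * 0.32
= 0.6254

Q = 0.6254


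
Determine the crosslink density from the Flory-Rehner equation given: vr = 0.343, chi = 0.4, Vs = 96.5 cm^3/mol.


ln(1 - vr) = ln(1 - 0.343) = -0.4201
Numerator = -((-0.4201) + 0.343 + 0.4 * 0.343^2) = 0.0300
Denominator = 96.5 * (0.343^(1/3) - 0.343/2) = 51.0003
nu = 0.0300 / 51.0003 = 5.8846e-04 mol/cm^3

5.8846e-04 mol/cm^3


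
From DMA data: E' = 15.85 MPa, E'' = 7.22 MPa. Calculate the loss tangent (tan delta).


tan delta = E'' / E'
= 7.22 / 15.85
= 0.4555

tan delta = 0.4555


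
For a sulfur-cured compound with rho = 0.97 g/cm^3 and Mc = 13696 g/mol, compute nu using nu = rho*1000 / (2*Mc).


nu = rho * 1000 / (2 * Mc)
nu = 0.97 * 1000 / (2 * 13696)
nu = 970.0 / 27392
nu = 0.0354 mol/L

0.0354 mol/L


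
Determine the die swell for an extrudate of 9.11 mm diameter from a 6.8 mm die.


Die swell ratio = D_extrudate / D_die
= 9.11 / 6.8
= 1.34

Die swell = 1.34


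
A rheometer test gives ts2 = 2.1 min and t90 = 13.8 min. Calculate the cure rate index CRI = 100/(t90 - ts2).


CRI = 100 / (t90 - ts2)
= 100 / (13.8 - 2.1)
= 100 / 11.7
= 8.55 min^-1

8.55 min^-1


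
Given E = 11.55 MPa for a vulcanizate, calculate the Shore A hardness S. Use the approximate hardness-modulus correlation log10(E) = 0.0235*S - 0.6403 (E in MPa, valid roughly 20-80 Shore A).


log10(E) = 0.0235*S - 0.6403  =>  S = (log10(E) + 0.6403) / 0.0235
log10(11.55) = 1.062582
S = (1.062582 + 0.6403) / 0.0235 = 1.702882 / 0.0235
S = 72.5

Shore A = 72.5


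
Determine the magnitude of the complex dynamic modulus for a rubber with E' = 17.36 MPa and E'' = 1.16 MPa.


|E*| = sqrt(E'^2 + E''^2)
= sqrt(17.36^2 + 1.16^2)
= sqrt(301.3696 + 1.3456)
= 17.399 MPa

17.399 MPa


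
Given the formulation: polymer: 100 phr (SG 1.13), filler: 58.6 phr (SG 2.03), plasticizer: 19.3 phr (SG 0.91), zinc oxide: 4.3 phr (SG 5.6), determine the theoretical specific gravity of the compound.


Sum of weights = 182.2
Volume contributions:
  polymer: 100/1.13 = 88.4956
  filler: 58.6/2.03 = 28.8670
  plasticizer: 19.3/0.91 = 21.2088
  zinc oxide: 4.3/5.6 = 0.7679
Sum of volumes = 139.3392
SG = 182.2 / 139.3392 = 1.308

SG = 1.308


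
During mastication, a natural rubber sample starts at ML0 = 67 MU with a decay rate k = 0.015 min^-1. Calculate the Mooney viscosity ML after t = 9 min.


ML = ML0 * exp(-k * t)
ML = 67 * exp(-0.015 * 9)
ML = 67 * 0.8737
ML = 58.54 MU

58.54 MU


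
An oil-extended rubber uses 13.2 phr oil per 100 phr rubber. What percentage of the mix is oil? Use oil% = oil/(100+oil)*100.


Oil % = oil / (100 + oil) * 100
= 13.2 / (100 + 13.2) * 100
= 13.2 / 113.2 * 100
= 11.66%

11.66%


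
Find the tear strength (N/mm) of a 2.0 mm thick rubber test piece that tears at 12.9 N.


Tear strength = force / thickness
= 12.9 / 2.0
= 6.45 N/mm

6.45 N/mm


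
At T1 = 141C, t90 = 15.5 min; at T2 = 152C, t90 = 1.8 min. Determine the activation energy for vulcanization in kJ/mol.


T1 = 414.15 K, T2 = 425.15 K
1/T1 - 1/T2 = 6.2473e-05
ln(t1/t2) = ln(15.5/1.8) = 2.1531
Ea = 8.314 * 2.1531 / 6.2473e-05 = 286531.2386 J/mol
Ea = 286.53 kJ/mol

286.53 kJ/mol


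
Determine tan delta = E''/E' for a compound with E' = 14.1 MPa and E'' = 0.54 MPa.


tan delta = E'' / E'
= 0.54 / 14.1
= 0.0383

tan delta = 0.0383


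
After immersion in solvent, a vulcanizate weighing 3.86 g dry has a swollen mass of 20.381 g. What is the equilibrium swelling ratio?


Q = W_swollen / W_dry
Q = 20.381 / 3.86
Q = 5.28

Q = 5.28


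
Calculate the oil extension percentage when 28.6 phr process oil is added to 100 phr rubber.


Oil % = oil / (100 + oil) * 100
= 28.6 / (100 + 28.6) * 100
= 28.6 / 128.6 * 100
= 22.24%

22.24%


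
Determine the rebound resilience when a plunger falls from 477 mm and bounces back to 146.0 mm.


Resilience = h_rebound / h_drop * 100
= 146.0 / 477 * 100
= 30.6%

30.6%


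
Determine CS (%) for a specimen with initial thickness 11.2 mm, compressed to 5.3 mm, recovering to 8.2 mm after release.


CS = (t0 - recovered) / (t0 - ts) * 100
= (11.2 - 8.2) / (11.2 - 5.3) * 100
= 3.0 / 5.9 * 100
= 50.8%

50.8%


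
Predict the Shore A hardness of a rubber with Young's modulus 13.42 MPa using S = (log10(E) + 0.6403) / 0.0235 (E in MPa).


log10(E) = 0.0235*S - 0.6403  =>  S = (log10(E) + 0.6403) / 0.0235
log10(13.42) = 1.127753
S = (1.127753 + 0.6403) / 0.0235 = 1.768053 / 0.0235
S = 75.2

Shore A = 75.2


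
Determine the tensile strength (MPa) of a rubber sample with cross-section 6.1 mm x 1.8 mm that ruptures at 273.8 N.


Area = width * thickness = 6.1 * 1.8 = 10.98 mm^2
TS = force / area = 273.8 / 10.98 = 24.94 MPa

24.94 MPa


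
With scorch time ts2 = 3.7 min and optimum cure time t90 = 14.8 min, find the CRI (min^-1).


CRI = 100 / (t90 - ts2)
= 100 / (14.8 - 3.7)
= 100 / 11.1
= 9.01 min^-1

9.01 min^-1


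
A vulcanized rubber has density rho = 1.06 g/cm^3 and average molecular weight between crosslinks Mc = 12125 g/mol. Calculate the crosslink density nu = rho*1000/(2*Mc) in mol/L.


nu = rho * 1000 / (2 * Mc)
nu = 1.06 * 1000 / (2 * 12125)
nu = 1060.0 / 24250
nu = 0.0437 mol/L

0.0437 mol/L


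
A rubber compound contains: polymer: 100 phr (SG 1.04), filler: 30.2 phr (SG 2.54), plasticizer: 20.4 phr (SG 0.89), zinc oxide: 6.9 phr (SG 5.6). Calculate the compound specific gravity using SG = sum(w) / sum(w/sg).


Sum of weights = 157.5
Volume contributions:
  polymer: 100/1.04 = 96.1538
  filler: 30.2/2.54 = 11.8898
  plasticizer: 20.4/0.89 = 22.9213
  zinc oxide: 6.9/5.6 = 1.2321
Sum of volumes = 132.1971
SG = 157.5 / 132.1971 = 1.191

SG = 1.191


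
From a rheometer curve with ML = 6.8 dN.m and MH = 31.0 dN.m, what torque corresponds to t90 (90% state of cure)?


M90 = ML + 0.9 * (MH - ML)
M90 = 6.8 + 0.9 * (31.0 - 6.8)
M90 = 6.8 + 0.9 * 24.2
M90 = 28.58 dN.m

28.58 dN.m


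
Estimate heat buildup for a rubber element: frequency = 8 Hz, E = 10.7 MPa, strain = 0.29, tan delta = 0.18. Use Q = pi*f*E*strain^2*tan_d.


Q = pi * f * E * strain^2 * tan_d
= pi * 8 * 10.7 * 0.29^2 * 0.18
= pi * 8 * 10.7 * 0.0841 * 0.18
= 4.0709

Q = 4.0709


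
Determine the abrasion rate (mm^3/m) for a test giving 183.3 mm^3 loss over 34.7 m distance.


Rate = volume_loss / distance
= 183.3 / 34.7
= 5.282 mm^3/m

5.282 mm^3/m


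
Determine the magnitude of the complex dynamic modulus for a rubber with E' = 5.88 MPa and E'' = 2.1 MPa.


|E*| = sqrt(E'^2 + E''^2)
= sqrt(5.88^2 + 2.1^2)
= sqrt(34.5744 + 4.4100)
= 6.244 MPa

6.244 MPa


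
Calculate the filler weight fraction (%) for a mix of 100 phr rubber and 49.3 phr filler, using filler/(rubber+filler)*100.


Filler % = filler / (rubber + filler) * 100
= 49.3 / (100 + 49.3) * 100
= 49.3 / 149.3 * 100
= 33.02%

33.02%


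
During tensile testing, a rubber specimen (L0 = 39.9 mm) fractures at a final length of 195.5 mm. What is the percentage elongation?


Elongation = (Lf - L0) / L0 * 100
= (195.5 - 39.9) / 39.9 * 100
= 155.6 / 39.9 * 100
= 390.0%

390.0%


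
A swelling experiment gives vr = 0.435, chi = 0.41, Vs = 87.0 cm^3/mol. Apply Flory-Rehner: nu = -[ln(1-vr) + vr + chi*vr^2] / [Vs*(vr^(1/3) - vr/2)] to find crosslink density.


ln(1 - vr) = ln(1 - 0.435) = -0.5709
Numerator = -((-0.5709) + 0.435 + 0.41 * 0.435^2) = 0.0583
Denominator = 87.0 * (0.435^(1/3) - 0.435/2) = 46.9973
nu = 0.0583 / 46.9973 = 0.0012 mol/cm^3

0.0012 mol/cm^3


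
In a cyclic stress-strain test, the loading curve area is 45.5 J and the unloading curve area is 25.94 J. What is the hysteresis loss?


Hysteresis loss = loading - unloading
= 45.5 - 25.94
= 19.56 J

19.56 J


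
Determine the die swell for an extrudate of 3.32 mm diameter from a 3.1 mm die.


Die swell ratio = D_extrudate / D_die
= 3.32 / 3.1
= 1.071

Die swell = 1.071


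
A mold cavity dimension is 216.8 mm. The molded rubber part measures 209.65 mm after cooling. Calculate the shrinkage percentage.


Shrinkage = (mold - part) / mold * 100
= (216.8 - 209.65) / 216.8 * 100
= 7.15 / 216.8 * 100
= 3.3%

3.3%


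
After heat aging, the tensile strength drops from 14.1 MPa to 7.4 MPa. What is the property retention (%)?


Retention = aged / original * 100
= 7.4 / 14.1 * 100
= 52.5%

52.5%


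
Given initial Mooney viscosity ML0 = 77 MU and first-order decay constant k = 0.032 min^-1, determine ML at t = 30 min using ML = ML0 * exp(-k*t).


ML = ML0 * exp(-k * t)
ML = 77 * exp(-0.032 * 30)
ML = 77 * 0.3829
ML = 29.48 MU

29.48 MU


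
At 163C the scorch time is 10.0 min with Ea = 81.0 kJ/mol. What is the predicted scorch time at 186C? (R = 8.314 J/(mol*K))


Convert temperatures: T1 = 163 + 273.15 = 436.15 K, T2 = 186 + 273.15 = 459.15 K
ts2_new = 10.0 * exp(81000 / 8.314 * (1/459.15 - 1/436.15))
1/T2 - 1/T1 = -1.1485e-04
ts2_new = 3.27 min

3.27 min


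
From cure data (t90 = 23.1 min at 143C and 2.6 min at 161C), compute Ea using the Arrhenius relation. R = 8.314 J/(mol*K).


T1 = 416.15 K, T2 = 434.15 K
1/T1 - 1/T2 = 9.9628e-05
ln(t1/t2) = ln(23.1/2.6) = 2.1843
Ea = 8.314 * 2.1843 / 9.9628e-05 = 182281.9705 J/mol
Ea = 182.28 kJ/mol

182.28 kJ/mol


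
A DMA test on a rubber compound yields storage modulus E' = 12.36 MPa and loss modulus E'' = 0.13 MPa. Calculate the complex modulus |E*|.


|E*| = sqrt(E'^2 + E''^2)
= sqrt(12.36^2 + 0.13^2)
= sqrt(152.7696 + 0.0169)
= 12.361 MPa

12.361 MPa


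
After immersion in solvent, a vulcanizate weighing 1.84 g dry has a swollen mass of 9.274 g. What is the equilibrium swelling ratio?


Q = W_swollen / W_dry
Q = 9.274 / 1.84
Q = 5.04

Q = 5.04


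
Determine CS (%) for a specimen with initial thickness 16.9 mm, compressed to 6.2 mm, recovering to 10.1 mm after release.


CS = (t0 - recovered) / (t0 - ts) * 100
= (16.9 - 10.1) / (16.9 - 6.2) * 100
= 6.8 / 10.7 * 100
= 63.6%

63.6%


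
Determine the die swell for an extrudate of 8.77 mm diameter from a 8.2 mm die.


Die swell ratio = D_extrudate / D_die
= 8.77 / 8.2
= 1.07

Die swell = 1.07


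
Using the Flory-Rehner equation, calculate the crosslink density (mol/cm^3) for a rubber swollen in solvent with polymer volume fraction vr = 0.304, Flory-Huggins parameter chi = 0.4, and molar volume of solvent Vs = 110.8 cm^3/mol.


ln(1 - vr) = ln(1 - 0.304) = -0.3624
Numerator = -((-0.3624) + 0.304 + 0.4 * 0.304^2) = 0.0214
Denominator = 110.8 * (0.304^(1/3) - 0.304/2) = 57.6598
nu = 0.0214 / 57.6598 = 3.7182e-04 mol/cm^3

3.7182e-04 mol/cm^3


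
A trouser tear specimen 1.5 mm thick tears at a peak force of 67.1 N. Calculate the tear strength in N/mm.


Tear strength = force / thickness
= 67.1 / 1.5
= 44.73 N/mm

44.73 N/mm


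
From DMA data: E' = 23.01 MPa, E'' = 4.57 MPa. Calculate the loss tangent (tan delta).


tan delta = E'' / E'
= 4.57 / 23.01
= 0.1986

tan delta = 0.1986


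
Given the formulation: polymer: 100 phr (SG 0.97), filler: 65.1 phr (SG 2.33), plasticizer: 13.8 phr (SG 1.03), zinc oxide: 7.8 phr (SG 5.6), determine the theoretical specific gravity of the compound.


Sum of weights = 186.7
Volume contributions:
  polymer: 100/0.97 = 103.0928
  filler: 65.1/2.33 = 27.9399
  plasticizer: 13.8/1.03 = 13.3981
  zinc oxide: 7.8/5.6 = 1.3929
Sum of volumes = 145.8236
SG = 186.7 / 145.8236 = 1.28

SG = 1.28


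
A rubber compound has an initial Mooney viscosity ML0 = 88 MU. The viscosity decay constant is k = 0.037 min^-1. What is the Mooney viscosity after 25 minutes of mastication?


ML = ML0 * exp(-k * t)
ML = 88 * exp(-0.037 * 25)
ML = 88 * 0.3965
ML = 34.89 MU

34.89 MU


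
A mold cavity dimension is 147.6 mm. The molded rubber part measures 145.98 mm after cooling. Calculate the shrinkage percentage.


Shrinkage = (mold - part) / mold * 100
= (147.6 - 145.98) / 147.6 * 100
= 1.62 / 147.6 * 100
= 1.1%

1.1%


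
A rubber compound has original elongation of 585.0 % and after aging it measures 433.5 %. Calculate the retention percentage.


Retention = aged / original * 100
= 433.5 / 585.0 * 100
= 74.1%

74.1%


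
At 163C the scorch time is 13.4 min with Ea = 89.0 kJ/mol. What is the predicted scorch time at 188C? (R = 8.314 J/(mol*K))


Convert temperatures: T1 = 163 + 273.15 = 436.15 K, T2 = 188 + 273.15 = 461.15 K
ts2_new = 13.4 * exp(89000 / 8.314 * (1/461.15 - 1/436.15))
1/T2 - 1/T1 = -1.2430e-04
ts2_new = 3.54 min

3.54 min


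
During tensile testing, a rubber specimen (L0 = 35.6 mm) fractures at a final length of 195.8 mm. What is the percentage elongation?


Elongation = (Lf - L0) / L0 * 100
= (195.8 - 35.6) / 35.6 * 100
= 160.2 / 35.6 * 100
= 450.0%

450.0%


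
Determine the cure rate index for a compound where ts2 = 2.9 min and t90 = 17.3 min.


CRI = 100 / (t90 - ts2)
= 100 / (17.3 - 2.9)
= 100 / 14.4
= 6.94 min^-1

6.94 min^-1


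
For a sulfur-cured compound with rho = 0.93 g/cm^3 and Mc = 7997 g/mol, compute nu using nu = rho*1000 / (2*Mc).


nu = rho * 1000 / (2 * Mc)
nu = 0.93 * 1000 / (2 * 7997)
nu = 930.0 / 15994
nu = 0.0581 mol/L

0.0581 mol/L


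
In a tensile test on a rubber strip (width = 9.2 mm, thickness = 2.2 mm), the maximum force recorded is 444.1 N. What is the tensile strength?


Area = width * thickness = 9.2 * 2.2 = 20.24 mm^2
TS = force / area = 444.1 / 20.24 = 21.94 MPa

21.94 MPa


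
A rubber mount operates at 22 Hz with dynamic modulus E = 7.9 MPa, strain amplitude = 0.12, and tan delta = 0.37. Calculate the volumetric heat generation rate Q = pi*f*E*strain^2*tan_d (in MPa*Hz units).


Q = pi * f * E * strain^2 * tan_d
= pi * 22 * 7.9 * 0.12^2 * 0.37
= pi * 22 * 7.9 * 0.0144 * 0.37
= 2.9091

Q = 2.9091


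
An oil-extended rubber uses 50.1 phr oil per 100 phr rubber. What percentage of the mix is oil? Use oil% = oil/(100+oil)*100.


Oil % = oil / (100 + oil) * 100
= 50.1 / (100 + 50.1) * 100
= 50.1 / 150.1 * 100
= 33.38%

33.38%


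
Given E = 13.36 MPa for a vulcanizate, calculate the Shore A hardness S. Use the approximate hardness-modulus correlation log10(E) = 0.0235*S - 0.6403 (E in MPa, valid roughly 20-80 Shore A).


log10(E) = 0.0235*S - 0.6403  =>  S = (log10(E) + 0.6403) / 0.0235
log10(13.36) = 1.125806
S = (1.125806 + 0.6403) / 0.0235 = 1.766106 / 0.0235
S = 75.2

Shore A = 75.2


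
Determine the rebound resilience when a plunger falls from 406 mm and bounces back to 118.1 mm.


Resilience = h_rebound / h_drop * 100
= 118.1 / 406 * 100
= 29.1%

29.1%


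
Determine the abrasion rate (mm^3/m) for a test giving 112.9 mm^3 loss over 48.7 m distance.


Rate = volume_loss / distance
= 112.9 / 48.7
= 2.318 mm^3/m

2.318 mm^3/m


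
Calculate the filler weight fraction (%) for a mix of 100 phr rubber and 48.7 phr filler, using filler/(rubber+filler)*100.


Filler % = filler / (rubber + filler) * 100
= 48.7 / (100 + 48.7) * 100
= 48.7 / 148.7 * 100
= 32.75%

32.75%


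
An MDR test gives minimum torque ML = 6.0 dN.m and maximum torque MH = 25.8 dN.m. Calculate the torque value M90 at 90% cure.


M90 = ML + 0.9 * (MH - ML)
M90 = 6.0 + 0.9 * (25.8 - 6.0)
M90 = 6.0 + 0.9 * 19.8
M90 = 23.82 dN.m

23.82 dN.m


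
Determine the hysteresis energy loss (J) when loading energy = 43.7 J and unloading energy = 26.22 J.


Hysteresis loss = loading - unloading
= 43.7 - 26.22
= 17.48 J

17.48 J


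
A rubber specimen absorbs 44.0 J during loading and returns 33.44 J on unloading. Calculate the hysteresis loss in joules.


Hysteresis loss = loading - unloading
= 44.0 - 33.44
= 10.56 J

10.56 J


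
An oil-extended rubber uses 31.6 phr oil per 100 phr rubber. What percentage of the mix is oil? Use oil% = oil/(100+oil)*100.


Oil % = oil / (100 + oil) * 100
= 31.6 / (100 + 31.6) * 100
= 31.6 / 131.6 * 100
= 24.01%

24.01%


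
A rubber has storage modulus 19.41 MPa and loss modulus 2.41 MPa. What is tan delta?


tan delta = E'' / E'
= 2.41 / 19.41
= 0.1242

tan delta = 0.1242


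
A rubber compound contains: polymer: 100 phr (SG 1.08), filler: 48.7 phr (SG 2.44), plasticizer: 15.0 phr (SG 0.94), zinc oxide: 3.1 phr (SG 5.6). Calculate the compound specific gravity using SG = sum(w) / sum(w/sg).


Sum of weights = 166.8
Volume contributions:
  polymer: 100/1.08 = 92.5926
  filler: 48.7/2.44 = 19.9590
  plasticizer: 15.0/0.94 = 15.9574
  zinc oxide: 3.1/5.6 = 0.5536
Sum of volumes = 129.0626
SG = 166.8 / 129.0626 = 1.292

SG = 1.292


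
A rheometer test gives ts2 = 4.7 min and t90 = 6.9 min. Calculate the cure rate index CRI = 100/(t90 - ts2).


CRI = 100 / (t90 - ts2)
= 100 / (6.9 - 4.7)
= 100 / 2.2
= 45.45 min^-1

45.45 min^-1


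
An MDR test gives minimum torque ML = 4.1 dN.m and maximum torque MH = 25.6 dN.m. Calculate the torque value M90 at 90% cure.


M90 = ML + 0.9 * (MH - ML)
M90 = 4.1 + 0.9 * (25.6 - 4.1)
M90 = 4.1 + 0.9 * 21.5
M90 = 23.45 dN.m

23.45 dN.m


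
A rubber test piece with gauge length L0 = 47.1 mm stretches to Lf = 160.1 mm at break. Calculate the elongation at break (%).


Elongation = (Lf - L0) / L0 * 100
= (160.1 - 47.1) / 47.1 * 100
= 113.0 / 47.1 * 100
= 239.9%

239.9%


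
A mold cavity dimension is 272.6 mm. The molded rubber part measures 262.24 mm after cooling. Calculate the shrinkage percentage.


Shrinkage = (mold - part) / mold * 100
= (272.6 - 262.24) / 272.6 * 100
= 10.36 / 272.6 * 100
= 3.8%

3.8%


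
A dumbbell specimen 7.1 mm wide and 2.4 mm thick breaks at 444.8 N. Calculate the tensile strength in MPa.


Area = width * thickness = 7.1 * 2.4 = 17.04 mm^2
TS = force / area = 444.8 / 17.04 = 26.1 MPa

26.1 MPa


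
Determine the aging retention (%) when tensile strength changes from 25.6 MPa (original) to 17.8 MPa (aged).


Retention = aged / original * 100
= 17.8 / 25.6 * 100
= 69.5%

69.5%


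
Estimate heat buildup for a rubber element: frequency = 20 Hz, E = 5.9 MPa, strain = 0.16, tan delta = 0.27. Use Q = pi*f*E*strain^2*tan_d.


Q = pi * f * E * strain^2 * tan_d
= pi * 20 * 5.9 * 0.16^2 * 0.27
= pi * 20 * 5.9 * 0.0256 * 0.27
= 2.5623

Q = 2.5623


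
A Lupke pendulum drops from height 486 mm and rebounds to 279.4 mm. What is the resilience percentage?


Resilience = h_rebound / h_drop * 100
= 279.4 / 486 * 100
= 57.5%

57.5%


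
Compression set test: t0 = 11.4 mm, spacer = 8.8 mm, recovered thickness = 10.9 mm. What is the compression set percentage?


CS = (t0 - recovered) / (t0 - ts) * 100
= (11.4 - 10.9) / (11.4 - 8.8) * 100
= 0.5 / 2.6 * 100
= 19.2%

19.2%


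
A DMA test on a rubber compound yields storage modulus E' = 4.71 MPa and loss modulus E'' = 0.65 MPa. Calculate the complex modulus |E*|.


|E*| = sqrt(E'^2 + E''^2)
= sqrt(4.71^2 + 0.65^2)
= sqrt(22.1841 + 0.4225)
= 4.755 MPa

4.755 MPa


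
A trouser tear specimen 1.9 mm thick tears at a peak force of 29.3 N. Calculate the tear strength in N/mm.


Tear strength = force / thickness
= 29.3 / 1.9
= 15.42 N/mm

15.42 N/mm


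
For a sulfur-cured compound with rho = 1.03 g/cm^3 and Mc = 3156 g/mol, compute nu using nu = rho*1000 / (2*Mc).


nu = rho * 1000 / (2 * Mc)
nu = 1.03 * 1000 / (2 * 3156)
nu = 1030.0 / 6312
nu = 0.1632 mol/L

0.1632 mol/L


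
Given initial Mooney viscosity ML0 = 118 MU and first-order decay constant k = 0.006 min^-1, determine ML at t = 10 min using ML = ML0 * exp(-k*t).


ML = ML0 * exp(-k * t)
ML = 118 * exp(-0.006 * 10)
ML = 118 * 0.9418
ML = 111.13 MU

111.13 MU


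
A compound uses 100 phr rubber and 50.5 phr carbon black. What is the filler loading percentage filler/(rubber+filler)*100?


Filler % = filler / (rubber + filler) * 100
= 50.5 / (100 + 50.5) * 100
= 50.5 / 150.5 * 100
= 33.55%

33.55%


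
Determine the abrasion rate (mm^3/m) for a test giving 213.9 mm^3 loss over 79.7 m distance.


Rate = volume_loss / distance
= 213.9 / 79.7
= 2.684 mm^3/m

2.684 mm^3/m


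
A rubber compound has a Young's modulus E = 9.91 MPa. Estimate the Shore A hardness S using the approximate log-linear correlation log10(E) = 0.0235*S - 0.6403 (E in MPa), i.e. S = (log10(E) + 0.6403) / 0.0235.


log10(E) = 0.0235*S - 0.6403  =>  S = (log10(E) + 0.6403) / 0.0235
log10(9.91) = 0.996074
S = (0.996074 + 0.6403) / 0.0235 = 1.636374 / 0.0235
S = 69.6

Shore A = 69.6


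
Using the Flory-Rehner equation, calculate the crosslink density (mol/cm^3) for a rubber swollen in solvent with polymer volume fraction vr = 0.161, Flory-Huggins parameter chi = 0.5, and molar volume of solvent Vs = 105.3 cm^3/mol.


ln(1 - vr) = ln(1 - 0.161) = -0.1755
Numerator = -((-0.1755) + 0.161 + 0.5 * 0.161^2) = 0.0016
Denominator = 105.3 * (0.161^(1/3) - 0.161/2) = 48.8078
nu = 0.0016 / 48.8078 = 3.2455e-05 mol/cm^3

3.2455e-05 mol/cm^3


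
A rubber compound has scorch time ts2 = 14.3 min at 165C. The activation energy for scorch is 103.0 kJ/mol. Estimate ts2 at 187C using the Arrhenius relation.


Convert temperatures: T1 = 165 + 273.15 = 438.15 K, T2 = 187 + 273.15 = 460.15 K
ts2_new = 14.3 * exp(103000 / 8.314 * (1/460.15 - 1/438.15))
1/T2 - 1/T1 = -1.0912e-04
ts2_new = 3.7 min

3.7 min


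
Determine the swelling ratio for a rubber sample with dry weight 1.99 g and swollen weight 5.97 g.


Q = W_swollen / W_dry
Q = 5.97 / 1.99
Q = 3.0

Q = 3.0


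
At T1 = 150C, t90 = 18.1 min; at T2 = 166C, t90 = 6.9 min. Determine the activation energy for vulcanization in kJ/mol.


T1 = 423.15 K, T2 = 439.15 K
1/T1 - 1/T2 = 8.6102e-05
ln(t1/t2) = ln(18.1/6.9) = 0.9644
Ea = 8.314 * 0.9644 / 8.6102e-05 = 93121.5520 J/mol
Ea = 93.12 kJ/mol

93.12 kJ/mol


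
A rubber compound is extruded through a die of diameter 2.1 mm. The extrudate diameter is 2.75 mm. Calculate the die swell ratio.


Die swell ratio = D_extrudate / D_die
= 2.75 / 2.1
= 1.31

Die swell = 1.31


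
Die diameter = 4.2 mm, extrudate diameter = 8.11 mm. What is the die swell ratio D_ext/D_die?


Die swell ratio = D_extrudate / D_die
= 8.11 / 4.2
= 1.931

Die swell = 1.931


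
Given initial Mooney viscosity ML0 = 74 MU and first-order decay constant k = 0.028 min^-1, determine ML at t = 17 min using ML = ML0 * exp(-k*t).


ML = ML0 * exp(-k * t)
ML = 74 * exp(-0.028 * 17)
ML = 74 * 0.6213
ML = 45.97 MU

45.97 MU


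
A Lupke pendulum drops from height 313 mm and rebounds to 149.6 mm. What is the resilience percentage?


Resilience = h_rebound / h_drop * 100
= 149.6 / 313 * 100
= 47.8%

47.8%


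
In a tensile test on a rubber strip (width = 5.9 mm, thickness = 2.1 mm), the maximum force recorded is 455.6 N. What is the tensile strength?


Area = width * thickness = 5.9 * 2.1 = 12.39 mm^2
TS = force / area = 455.6 / 12.39 = 36.77 MPa

36.77 MPa


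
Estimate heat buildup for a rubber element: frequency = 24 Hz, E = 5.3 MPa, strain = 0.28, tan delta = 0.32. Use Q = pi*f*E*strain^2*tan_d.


Q = pi * f * E * strain^2 * tan_d
= pi * 24 * 5.3 * 0.28^2 * 0.32
= pi * 24 * 5.3 * 0.0784 * 0.32
= 10.0254

Q = 10.0254


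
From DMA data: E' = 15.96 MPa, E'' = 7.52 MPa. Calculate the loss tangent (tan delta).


tan delta = E'' / E'
= 7.52 / 15.96
= 0.4712

tan delta = 0.4712


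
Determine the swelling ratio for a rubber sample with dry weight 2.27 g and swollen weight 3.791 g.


Q = W_swollen / W_dry
Q = 3.791 / 2.27
Q = 1.67

Q = 1.67


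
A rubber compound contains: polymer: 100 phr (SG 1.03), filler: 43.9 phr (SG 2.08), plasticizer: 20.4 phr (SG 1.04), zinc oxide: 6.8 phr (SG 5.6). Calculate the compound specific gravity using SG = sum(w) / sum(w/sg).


Sum of weights = 171.1
Volume contributions:
  polymer: 100/1.03 = 97.0874
  filler: 43.9/2.08 = 21.1058
  plasticizer: 20.4/1.04 = 19.6154
  zinc oxide: 6.8/5.6 = 1.2143
Sum of volumes = 139.0228
SG = 171.1 / 139.0228 = 1.231

SG = 1.231


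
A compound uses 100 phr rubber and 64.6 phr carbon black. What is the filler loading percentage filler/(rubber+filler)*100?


Filler % = filler / (rubber + filler) * 100
= 64.6 / (100 + 64.6) * 100
= 64.6 / 164.6 * 100
= 39.25%

39.25%


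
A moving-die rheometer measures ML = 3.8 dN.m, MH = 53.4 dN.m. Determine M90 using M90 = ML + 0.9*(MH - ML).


M90 = ML + 0.9 * (MH - ML)
M90 = 3.8 + 0.9 * (53.4 - 3.8)
M90 = 3.8 + 0.9 * 49.6
M90 = 48.44 dN.m

48.44 dN.m


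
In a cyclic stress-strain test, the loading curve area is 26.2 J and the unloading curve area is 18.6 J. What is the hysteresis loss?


Hysteresis loss = loading - unloading
= 26.2 - 18.6
= 7.6 J

7.6 J


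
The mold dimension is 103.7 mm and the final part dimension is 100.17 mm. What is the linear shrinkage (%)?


Shrinkage = (mold - part) / mold * 100
= (103.7 - 100.17) / 103.7 * 100
= 3.53 / 103.7 * 100
= 3.4%

3.4%


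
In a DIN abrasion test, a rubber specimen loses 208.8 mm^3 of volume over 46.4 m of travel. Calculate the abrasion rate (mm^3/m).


Rate = volume_loss / distance
= 208.8 / 46.4
= 4.5 mm^3/m

4.5 mm^3/m


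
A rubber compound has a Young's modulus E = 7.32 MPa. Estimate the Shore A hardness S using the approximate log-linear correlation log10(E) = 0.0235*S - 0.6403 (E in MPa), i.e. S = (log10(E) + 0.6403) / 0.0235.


log10(E) = 0.0235*S - 0.6403  =>  S = (log10(E) + 0.6403) / 0.0235
log10(7.32) = 0.864511
S = (0.864511 + 0.6403) / 0.0235 = 1.504811 / 0.0235
S = 64.0

Shore A = 64.0


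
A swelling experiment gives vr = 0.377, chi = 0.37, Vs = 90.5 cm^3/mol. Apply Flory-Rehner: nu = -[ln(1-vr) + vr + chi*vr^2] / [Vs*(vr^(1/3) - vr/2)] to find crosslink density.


ln(1 - vr) = ln(1 - 0.377) = -0.4732
Numerator = -((-0.4732) + 0.377 + 0.37 * 0.377^2) = 0.0436
Denominator = 90.5 * (0.377^(1/3) - 0.377/2) = 48.3184
nu = 0.0436 / 48.3184 = 9.0278e-04 mol/cm^3

9.0278e-04 mol/cm^3


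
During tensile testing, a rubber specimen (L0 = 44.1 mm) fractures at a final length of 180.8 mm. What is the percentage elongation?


Elongation = (Lf - L0) / L0 * 100
= (180.8 - 44.1) / 44.1 * 100
= 136.7 / 44.1 * 100
= 310.0%

310.0%


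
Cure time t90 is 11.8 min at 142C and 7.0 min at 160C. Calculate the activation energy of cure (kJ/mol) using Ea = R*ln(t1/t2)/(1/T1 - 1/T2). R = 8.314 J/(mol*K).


T1 = 415.15 K, T2 = 433.15 K
1/T1 - 1/T2 = 1.0010e-04
ln(t1/t2) = ln(11.8/7.0) = 0.5222
Ea = 8.314 * 0.5222 / 1.0010e-04 = 43371.9465 J/mol
Ea = 43.37 kJ/mol

43.37 kJ/mol


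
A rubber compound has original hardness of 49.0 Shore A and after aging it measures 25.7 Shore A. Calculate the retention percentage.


Retention = aged / original * 100
= 25.7 / 49.0 * 100
= 52.4%

52.4%


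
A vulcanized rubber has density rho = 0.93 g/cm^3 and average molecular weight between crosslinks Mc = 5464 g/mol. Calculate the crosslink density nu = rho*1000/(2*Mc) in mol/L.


nu = rho * 1000 / (2 * Mc)
nu = 0.93 * 1000 / (2 * 5464)
nu = 930.0 / 10928
nu = 0.0851 mol/L

0.0851 mol/L


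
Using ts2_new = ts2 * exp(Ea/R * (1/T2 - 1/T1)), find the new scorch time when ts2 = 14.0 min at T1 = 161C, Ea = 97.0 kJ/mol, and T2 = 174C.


Convert temperatures: T1 = 161 + 273.15 = 434.15 K, T2 = 174 + 273.15 = 447.15 K
ts2_new = 14.0 * exp(97000 / 8.314 * (1/447.15 - 1/434.15))
1/T2 - 1/T1 = -6.6965e-05
ts2_new = 6.41 min

6.41 min


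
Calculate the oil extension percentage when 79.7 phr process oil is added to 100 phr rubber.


Oil % = oil / (100 + oil) * 100
= 79.7 / (100 + 79.7) * 100
= 79.7 / 179.7 * 100
= 44.35%

44.35%


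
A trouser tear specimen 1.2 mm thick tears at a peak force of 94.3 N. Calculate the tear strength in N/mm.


Tear strength = force / thickness
= 94.3 / 1.2
= 78.58 N/mm

78.58 N/mm


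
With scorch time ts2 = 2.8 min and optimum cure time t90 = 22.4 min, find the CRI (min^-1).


CRI = 100 / (t90 - ts2)
= 100 / (22.4 - 2.8)
= 100 / 19.6
= 5.1 min^-1

5.1 min^-1


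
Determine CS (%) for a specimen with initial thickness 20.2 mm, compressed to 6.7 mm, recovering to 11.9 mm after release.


CS = (t0 - recovered) / (t0 - ts) * 100
= (20.2 - 11.9) / (20.2 - 6.7) * 100
= 8.3 / 13.5 * 100
= 61.5%

61.5%


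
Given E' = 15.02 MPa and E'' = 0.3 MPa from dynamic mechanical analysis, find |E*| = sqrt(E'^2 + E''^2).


|E*| = sqrt(E'^2 + E''^2)
= sqrt(15.02^2 + 0.3^2)
= sqrt(225.6004 + 0.0900)
= 15.023 MPa

15.023 MPa


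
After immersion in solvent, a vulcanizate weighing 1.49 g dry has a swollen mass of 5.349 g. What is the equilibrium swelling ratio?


Q = W_swollen / W_dry
Q = 5.349 / 1.49
Q = 3.59

Q = 3.59


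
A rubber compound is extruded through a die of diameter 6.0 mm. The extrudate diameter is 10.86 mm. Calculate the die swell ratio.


Die swell ratio = D_extrudate / D_die
= 10.86 / 6.0
= 1.81

Die swell = 1.81


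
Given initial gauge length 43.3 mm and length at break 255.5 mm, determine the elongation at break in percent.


Elongation = (Lf - L0) / L0 * 100
= (255.5 - 43.3) / 43.3 * 100
= 212.2 / 43.3 * 100
= 490.1%

490.1%


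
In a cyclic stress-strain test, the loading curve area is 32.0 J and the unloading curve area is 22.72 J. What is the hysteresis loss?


Hysteresis loss = loading - unloading
= 32.0 - 22.72
= 9.28 J

9.28 J


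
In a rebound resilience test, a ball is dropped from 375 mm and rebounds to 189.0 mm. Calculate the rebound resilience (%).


Resilience = h_rebound / h_drop * 100
= 189.0 / 375 * 100
= 50.4%

50.4%


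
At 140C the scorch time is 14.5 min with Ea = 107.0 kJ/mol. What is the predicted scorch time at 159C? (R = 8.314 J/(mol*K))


Convert temperatures: T1 = 140 + 273.15 = 413.15 K, T2 = 159 + 273.15 = 432.15 K
ts2_new = 14.5 * exp(107000 / 8.314 * (1/432.15 - 1/413.15))
1/T2 - 1/T1 = -1.0642e-04
ts2_new = 3.69 min

3.69 min


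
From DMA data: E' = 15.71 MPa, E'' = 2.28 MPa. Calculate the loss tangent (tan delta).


tan delta = E'' / E'
= 2.28 / 15.71
= 0.1451

tan delta = 0.1451


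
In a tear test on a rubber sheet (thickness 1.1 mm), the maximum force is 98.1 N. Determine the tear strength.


Tear strength = force / thickness
= 98.1 / 1.1
= 89.18 N/mm

89.18 N/mm


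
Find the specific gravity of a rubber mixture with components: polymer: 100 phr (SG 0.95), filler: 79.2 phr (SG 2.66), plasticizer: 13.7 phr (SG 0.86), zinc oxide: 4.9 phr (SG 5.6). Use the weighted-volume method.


Sum of weights = 197.8
Volume contributions:
  polymer: 100/0.95 = 105.2632
  filler: 79.2/2.66 = 29.7744
  plasticizer: 13.7/0.86 = 15.9302
  zinc oxide: 4.9/5.6 = 0.8750
Sum of volumes = 151.8428
SG = 197.8 / 151.8428 = 1.303

SG = 1.303


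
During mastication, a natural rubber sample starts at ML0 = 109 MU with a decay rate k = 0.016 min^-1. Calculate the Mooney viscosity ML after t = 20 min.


ML = ML0 * exp(-k * t)
ML = 109 * exp(-0.016 * 20)
ML = 109 * 0.7261
ML = 79.15 MU

79.15 MU


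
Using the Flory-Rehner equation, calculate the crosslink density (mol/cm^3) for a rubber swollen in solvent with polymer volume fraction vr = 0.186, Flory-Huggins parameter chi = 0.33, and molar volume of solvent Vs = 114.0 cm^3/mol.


ln(1 - vr) = ln(1 - 0.186) = -0.2058
Numerator = -((-0.2058) + 0.186 + 0.33 * 0.186^2) = 0.0084
Denominator = 114.0 * (0.186^(1/3) - 0.186/2) = 54.4722
nu = 0.0084 / 54.4722 = 1.5381e-04 mol/cm^3

1.5381e-04 mol/cm^3
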